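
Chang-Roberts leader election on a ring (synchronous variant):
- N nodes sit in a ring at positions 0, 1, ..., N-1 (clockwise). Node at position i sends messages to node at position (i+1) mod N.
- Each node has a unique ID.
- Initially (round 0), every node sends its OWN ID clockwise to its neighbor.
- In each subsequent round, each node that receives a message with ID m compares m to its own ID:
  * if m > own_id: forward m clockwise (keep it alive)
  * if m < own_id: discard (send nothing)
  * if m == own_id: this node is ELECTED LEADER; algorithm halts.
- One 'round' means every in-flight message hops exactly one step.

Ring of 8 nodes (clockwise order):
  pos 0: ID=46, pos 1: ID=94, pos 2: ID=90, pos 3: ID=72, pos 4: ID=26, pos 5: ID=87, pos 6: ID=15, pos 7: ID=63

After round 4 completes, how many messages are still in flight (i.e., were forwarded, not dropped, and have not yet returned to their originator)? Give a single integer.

Answer: 2

Derivation:
Round 1: pos1(id94) recv 46: drop; pos2(id90) recv 94: fwd; pos3(id72) recv 90: fwd; pos4(id26) recv 72: fwd; pos5(id87) recv 26: drop; pos6(id15) recv 87: fwd; pos7(id63) recv 15: drop; pos0(id46) recv 63: fwd
Round 2: pos3(id72) recv 94: fwd; pos4(id26) recv 90: fwd; pos5(id87) recv 72: drop; pos7(id63) recv 87: fwd; pos1(id94) recv 63: drop
Round 3: pos4(id26) recv 94: fwd; pos5(id87) recv 90: fwd; pos0(id46) recv 87: fwd
Round 4: pos5(id87) recv 94: fwd; pos6(id15) recv 90: fwd; pos1(id94) recv 87: drop
After round 4: 2 messages still in flight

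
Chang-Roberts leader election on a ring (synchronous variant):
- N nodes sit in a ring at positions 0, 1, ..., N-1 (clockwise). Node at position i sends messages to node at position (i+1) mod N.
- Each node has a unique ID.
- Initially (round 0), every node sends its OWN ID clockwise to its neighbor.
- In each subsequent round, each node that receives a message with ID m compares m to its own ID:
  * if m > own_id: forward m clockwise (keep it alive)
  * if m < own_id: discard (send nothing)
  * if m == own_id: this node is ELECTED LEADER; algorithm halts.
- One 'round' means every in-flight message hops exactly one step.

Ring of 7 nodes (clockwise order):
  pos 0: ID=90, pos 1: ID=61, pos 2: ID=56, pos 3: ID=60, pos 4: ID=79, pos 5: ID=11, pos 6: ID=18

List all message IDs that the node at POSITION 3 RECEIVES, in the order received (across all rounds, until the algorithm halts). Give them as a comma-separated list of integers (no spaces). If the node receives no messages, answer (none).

Round 1: pos1(id61) recv 90: fwd; pos2(id56) recv 61: fwd; pos3(id60) recv 56: drop; pos4(id79) recv 60: drop; pos5(id11) recv 79: fwd; pos6(id18) recv 11: drop; pos0(id90) recv 18: drop
Round 2: pos2(id56) recv 90: fwd; pos3(id60) recv 61: fwd; pos6(id18) recv 79: fwd
Round 3: pos3(id60) recv 90: fwd; pos4(id79) recv 61: drop; pos0(id90) recv 79: drop
Round 4: pos4(id79) recv 90: fwd
Round 5: pos5(id11) recv 90: fwd
Round 6: pos6(id18) recv 90: fwd
Round 7: pos0(id90) recv 90: ELECTED

Answer: 56,61,90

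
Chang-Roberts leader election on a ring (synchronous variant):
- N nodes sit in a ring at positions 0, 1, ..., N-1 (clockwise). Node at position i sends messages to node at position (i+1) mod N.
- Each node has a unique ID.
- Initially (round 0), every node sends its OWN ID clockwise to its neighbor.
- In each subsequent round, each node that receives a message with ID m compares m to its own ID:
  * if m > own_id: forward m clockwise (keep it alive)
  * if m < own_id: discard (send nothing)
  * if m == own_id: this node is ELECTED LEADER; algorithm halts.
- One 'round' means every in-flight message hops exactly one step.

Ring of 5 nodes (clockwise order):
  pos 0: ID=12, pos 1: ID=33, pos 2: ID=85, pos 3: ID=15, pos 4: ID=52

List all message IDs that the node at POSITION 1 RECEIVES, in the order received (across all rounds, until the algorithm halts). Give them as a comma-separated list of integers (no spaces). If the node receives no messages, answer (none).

Round 1: pos1(id33) recv 12: drop; pos2(id85) recv 33: drop; pos3(id15) recv 85: fwd; pos4(id52) recv 15: drop; pos0(id12) recv 52: fwd
Round 2: pos4(id52) recv 85: fwd; pos1(id33) recv 52: fwd
Round 3: pos0(id12) recv 85: fwd; pos2(id85) recv 52: drop
Round 4: pos1(id33) recv 85: fwd
Round 5: pos2(id85) recv 85: ELECTED

Answer: 12,52,85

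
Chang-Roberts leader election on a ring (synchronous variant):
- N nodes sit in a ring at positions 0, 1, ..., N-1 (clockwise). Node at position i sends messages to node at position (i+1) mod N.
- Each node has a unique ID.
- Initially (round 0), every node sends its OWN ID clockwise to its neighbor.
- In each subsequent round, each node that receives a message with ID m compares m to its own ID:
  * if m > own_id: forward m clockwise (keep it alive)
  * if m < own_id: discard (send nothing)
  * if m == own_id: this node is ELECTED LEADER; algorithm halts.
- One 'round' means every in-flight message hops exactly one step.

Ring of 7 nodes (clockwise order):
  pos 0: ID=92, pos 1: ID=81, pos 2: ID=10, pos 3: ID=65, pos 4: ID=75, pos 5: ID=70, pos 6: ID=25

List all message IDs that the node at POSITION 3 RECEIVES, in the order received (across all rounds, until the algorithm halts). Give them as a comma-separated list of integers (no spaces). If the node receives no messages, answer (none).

Answer: 10,81,92

Derivation:
Round 1: pos1(id81) recv 92: fwd; pos2(id10) recv 81: fwd; pos3(id65) recv 10: drop; pos4(id75) recv 65: drop; pos5(id70) recv 75: fwd; pos6(id25) recv 70: fwd; pos0(id92) recv 25: drop
Round 2: pos2(id10) recv 92: fwd; pos3(id65) recv 81: fwd; pos6(id25) recv 75: fwd; pos0(id92) recv 70: drop
Round 3: pos3(id65) recv 92: fwd; pos4(id75) recv 81: fwd; pos0(id92) recv 75: drop
Round 4: pos4(id75) recv 92: fwd; pos5(id70) recv 81: fwd
Round 5: pos5(id70) recv 92: fwd; pos6(id25) recv 81: fwd
Round 6: pos6(id25) recv 92: fwd; pos0(id92) recv 81: drop
Round 7: pos0(id92) recv 92: ELECTED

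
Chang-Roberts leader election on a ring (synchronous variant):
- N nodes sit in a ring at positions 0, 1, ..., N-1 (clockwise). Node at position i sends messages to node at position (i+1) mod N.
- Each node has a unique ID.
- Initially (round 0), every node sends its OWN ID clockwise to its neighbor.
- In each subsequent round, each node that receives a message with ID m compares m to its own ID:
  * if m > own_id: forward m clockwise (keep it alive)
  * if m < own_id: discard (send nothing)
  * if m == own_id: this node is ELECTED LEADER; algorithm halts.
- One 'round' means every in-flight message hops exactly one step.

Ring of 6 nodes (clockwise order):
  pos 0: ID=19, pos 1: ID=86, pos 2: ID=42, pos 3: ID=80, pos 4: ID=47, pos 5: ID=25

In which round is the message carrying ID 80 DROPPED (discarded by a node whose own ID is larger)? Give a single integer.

Round 1: pos1(id86) recv 19: drop; pos2(id42) recv 86: fwd; pos3(id80) recv 42: drop; pos4(id47) recv 80: fwd; pos5(id25) recv 47: fwd; pos0(id19) recv 25: fwd
Round 2: pos3(id80) recv 86: fwd; pos5(id25) recv 80: fwd; pos0(id19) recv 47: fwd; pos1(id86) recv 25: drop
Round 3: pos4(id47) recv 86: fwd; pos0(id19) recv 80: fwd; pos1(id86) recv 47: drop
Round 4: pos5(id25) recv 86: fwd; pos1(id86) recv 80: drop
Round 5: pos0(id19) recv 86: fwd
Round 6: pos1(id86) recv 86: ELECTED
Message ID 80 originates at pos 3; dropped at pos 1 in round 4

Answer: 4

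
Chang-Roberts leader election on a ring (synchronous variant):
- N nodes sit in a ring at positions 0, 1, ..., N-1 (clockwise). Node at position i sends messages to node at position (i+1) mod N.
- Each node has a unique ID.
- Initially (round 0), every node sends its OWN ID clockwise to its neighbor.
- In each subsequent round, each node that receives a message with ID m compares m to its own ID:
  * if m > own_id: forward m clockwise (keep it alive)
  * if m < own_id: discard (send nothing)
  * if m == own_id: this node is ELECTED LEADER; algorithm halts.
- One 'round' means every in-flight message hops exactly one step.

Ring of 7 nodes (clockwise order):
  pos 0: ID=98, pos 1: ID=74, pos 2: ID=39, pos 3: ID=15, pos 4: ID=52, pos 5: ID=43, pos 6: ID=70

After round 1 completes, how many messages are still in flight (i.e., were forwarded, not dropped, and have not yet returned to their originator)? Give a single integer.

Round 1: pos1(id74) recv 98: fwd; pos2(id39) recv 74: fwd; pos3(id15) recv 39: fwd; pos4(id52) recv 15: drop; pos5(id43) recv 52: fwd; pos6(id70) recv 43: drop; pos0(id98) recv 70: drop
After round 1: 4 messages still in flight

Answer: 4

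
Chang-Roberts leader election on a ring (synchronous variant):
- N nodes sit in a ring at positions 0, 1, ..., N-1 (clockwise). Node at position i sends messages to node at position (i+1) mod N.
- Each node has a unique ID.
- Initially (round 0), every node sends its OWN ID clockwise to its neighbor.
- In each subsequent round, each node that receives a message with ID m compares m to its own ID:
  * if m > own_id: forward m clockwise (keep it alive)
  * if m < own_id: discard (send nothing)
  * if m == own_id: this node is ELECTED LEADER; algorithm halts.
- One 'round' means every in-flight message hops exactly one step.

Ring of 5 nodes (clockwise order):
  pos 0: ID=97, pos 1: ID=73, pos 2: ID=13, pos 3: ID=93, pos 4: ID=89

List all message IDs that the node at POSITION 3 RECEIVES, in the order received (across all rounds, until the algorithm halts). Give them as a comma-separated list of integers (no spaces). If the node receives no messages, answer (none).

Round 1: pos1(id73) recv 97: fwd; pos2(id13) recv 73: fwd; pos3(id93) recv 13: drop; pos4(id89) recv 93: fwd; pos0(id97) recv 89: drop
Round 2: pos2(id13) recv 97: fwd; pos3(id93) recv 73: drop; pos0(id97) recv 93: drop
Round 3: pos3(id93) recv 97: fwd
Round 4: pos4(id89) recv 97: fwd
Round 5: pos0(id97) recv 97: ELECTED

Answer: 13,73,97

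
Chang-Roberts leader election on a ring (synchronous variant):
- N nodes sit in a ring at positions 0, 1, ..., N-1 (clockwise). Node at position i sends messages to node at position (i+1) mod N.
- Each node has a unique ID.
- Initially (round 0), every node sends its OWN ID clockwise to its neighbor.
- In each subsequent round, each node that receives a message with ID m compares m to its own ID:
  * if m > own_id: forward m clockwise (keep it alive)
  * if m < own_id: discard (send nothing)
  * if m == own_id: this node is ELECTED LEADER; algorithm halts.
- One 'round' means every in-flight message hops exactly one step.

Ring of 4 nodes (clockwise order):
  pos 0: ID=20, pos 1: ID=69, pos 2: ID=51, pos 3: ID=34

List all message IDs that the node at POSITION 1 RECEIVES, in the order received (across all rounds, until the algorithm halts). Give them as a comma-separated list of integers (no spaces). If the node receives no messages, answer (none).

Answer: 20,34,51,69

Derivation:
Round 1: pos1(id69) recv 20: drop; pos2(id51) recv 69: fwd; pos3(id34) recv 51: fwd; pos0(id20) recv 34: fwd
Round 2: pos3(id34) recv 69: fwd; pos0(id20) recv 51: fwd; pos1(id69) recv 34: drop
Round 3: pos0(id20) recv 69: fwd; pos1(id69) recv 51: drop
Round 4: pos1(id69) recv 69: ELECTED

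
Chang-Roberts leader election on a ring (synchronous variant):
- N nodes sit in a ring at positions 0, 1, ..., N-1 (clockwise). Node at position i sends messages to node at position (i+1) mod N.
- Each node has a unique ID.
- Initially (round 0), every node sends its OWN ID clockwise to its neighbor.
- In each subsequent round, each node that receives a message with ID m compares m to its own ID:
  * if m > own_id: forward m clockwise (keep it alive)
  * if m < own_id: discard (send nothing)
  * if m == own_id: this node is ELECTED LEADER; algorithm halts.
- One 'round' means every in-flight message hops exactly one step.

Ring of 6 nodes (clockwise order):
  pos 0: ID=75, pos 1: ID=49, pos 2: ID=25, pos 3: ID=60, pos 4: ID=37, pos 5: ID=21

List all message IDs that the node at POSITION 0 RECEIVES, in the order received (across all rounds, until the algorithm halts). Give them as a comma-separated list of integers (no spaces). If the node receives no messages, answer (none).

Round 1: pos1(id49) recv 75: fwd; pos2(id25) recv 49: fwd; pos3(id60) recv 25: drop; pos4(id37) recv 60: fwd; pos5(id21) recv 37: fwd; pos0(id75) recv 21: drop
Round 2: pos2(id25) recv 75: fwd; pos3(id60) recv 49: drop; pos5(id21) recv 60: fwd; pos0(id75) recv 37: drop
Round 3: pos3(id60) recv 75: fwd; pos0(id75) recv 60: drop
Round 4: pos4(id37) recv 75: fwd
Round 5: pos5(id21) recv 75: fwd
Round 6: pos0(id75) recv 75: ELECTED

Answer: 21,37,60,75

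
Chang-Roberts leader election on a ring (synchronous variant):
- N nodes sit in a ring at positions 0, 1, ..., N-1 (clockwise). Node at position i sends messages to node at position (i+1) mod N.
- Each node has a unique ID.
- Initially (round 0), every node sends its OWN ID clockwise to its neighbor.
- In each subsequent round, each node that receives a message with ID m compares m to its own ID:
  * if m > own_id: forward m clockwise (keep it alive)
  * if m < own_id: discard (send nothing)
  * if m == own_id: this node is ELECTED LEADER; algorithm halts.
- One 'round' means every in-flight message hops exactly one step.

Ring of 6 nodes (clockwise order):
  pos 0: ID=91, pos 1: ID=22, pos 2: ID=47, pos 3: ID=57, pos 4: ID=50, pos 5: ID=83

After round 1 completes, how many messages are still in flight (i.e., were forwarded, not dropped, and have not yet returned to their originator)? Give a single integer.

Round 1: pos1(id22) recv 91: fwd; pos2(id47) recv 22: drop; pos3(id57) recv 47: drop; pos4(id50) recv 57: fwd; pos5(id83) recv 50: drop; pos0(id91) recv 83: drop
After round 1: 2 messages still in flight

Answer: 2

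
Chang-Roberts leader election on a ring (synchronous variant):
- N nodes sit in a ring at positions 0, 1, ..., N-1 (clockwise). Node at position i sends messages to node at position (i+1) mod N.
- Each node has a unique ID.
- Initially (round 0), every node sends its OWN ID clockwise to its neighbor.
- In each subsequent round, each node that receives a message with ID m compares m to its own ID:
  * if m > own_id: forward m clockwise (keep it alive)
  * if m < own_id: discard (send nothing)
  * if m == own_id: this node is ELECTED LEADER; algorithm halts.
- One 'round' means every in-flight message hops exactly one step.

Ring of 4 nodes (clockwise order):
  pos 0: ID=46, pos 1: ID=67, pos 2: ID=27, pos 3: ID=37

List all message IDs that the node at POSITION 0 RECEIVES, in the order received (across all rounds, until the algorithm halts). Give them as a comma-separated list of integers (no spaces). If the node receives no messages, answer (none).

Answer: 37,67

Derivation:
Round 1: pos1(id67) recv 46: drop; pos2(id27) recv 67: fwd; pos3(id37) recv 27: drop; pos0(id46) recv 37: drop
Round 2: pos3(id37) recv 67: fwd
Round 3: pos0(id46) recv 67: fwd
Round 4: pos1(id67) recv 67: ELECTED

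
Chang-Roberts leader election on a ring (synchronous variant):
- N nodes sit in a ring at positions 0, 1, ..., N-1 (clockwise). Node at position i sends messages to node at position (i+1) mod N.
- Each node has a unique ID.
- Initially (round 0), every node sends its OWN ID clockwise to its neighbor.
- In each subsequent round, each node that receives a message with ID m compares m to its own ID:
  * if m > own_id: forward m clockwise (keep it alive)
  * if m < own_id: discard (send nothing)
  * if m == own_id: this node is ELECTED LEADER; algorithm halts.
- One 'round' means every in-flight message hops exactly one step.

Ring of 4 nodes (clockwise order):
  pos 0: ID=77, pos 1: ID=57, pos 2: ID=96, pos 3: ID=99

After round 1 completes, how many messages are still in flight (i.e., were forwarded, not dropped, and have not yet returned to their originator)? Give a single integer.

Answer: 2

Derivation:
Round 1: pos1(id57) recv 77: fwd; pos2(id96) recv 57: drop; pos3(id99) recv 96: drop; pos0(id77) recv 99: fwd
After round 1: 2 messages still in flight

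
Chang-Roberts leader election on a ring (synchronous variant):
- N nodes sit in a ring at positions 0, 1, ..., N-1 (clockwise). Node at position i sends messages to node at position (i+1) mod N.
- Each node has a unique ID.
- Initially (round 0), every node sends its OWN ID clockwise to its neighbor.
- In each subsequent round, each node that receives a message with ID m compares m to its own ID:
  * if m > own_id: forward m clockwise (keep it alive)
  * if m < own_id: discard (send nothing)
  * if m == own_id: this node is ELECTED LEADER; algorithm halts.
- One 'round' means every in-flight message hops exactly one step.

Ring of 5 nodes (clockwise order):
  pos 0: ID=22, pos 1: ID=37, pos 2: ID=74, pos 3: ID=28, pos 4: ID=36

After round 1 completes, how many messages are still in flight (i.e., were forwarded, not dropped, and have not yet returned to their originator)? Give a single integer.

Round 1: pos1(id37) recv 22: drop; pos2(id74) recv 37: drop; pos3(id28) recv 74: fwd; pos4(id36) recv 28: drop; pos0(id22) recv 36: fwd
After round 1: 2 messages still in flight

Answer: 2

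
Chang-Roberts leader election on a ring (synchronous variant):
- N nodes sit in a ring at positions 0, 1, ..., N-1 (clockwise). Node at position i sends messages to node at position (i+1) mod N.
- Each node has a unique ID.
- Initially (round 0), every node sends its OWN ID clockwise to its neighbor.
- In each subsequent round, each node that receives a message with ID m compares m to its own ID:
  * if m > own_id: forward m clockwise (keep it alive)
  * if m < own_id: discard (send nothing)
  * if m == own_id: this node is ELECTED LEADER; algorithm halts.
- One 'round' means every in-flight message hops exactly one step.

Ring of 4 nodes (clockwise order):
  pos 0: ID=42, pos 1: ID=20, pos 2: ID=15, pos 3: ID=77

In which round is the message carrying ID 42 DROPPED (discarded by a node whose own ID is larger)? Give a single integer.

Answer: 3

Derivation:
Round 1: pos1(id20) recv 42: fwd; pos2(id15) recv 20: fwd; pos3(id77) recv 15: drop; pos0(id42) recv 77: fwd
Round 2: pos2(id15) recv 42: fwd; pos3(id77) recv 20: drop; pos1(id20) recv 77: fwd
Round 3: pos3(id77) recv 42: drop; pos2(id15) recv 77: fwd
Round 4: pos3(id77) recv 77: ELECTED
Message ID 42 originates at pos 0; dropped at pos 3 in round 3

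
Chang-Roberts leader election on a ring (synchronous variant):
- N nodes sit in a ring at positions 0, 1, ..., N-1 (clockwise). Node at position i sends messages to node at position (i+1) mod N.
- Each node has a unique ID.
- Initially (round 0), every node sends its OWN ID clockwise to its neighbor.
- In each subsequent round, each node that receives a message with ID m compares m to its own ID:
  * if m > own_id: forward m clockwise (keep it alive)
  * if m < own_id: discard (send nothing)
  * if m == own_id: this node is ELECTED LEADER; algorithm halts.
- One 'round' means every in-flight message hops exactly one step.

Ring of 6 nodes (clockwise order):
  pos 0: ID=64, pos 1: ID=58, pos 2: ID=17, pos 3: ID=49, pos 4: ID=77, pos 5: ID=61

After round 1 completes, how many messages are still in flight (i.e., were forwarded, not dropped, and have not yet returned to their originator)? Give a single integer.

Round 1: pos1(id58) recv 64: fwd; pos2(id17) recv 58: fwd; pos3(id49) recv 17: drop; pos4(id77) recv 49: drop; pos5(id61) recv 77: fwd; pos0(id64) recv 61: drop
After round 1: 3 messages still in flight

Answer: 3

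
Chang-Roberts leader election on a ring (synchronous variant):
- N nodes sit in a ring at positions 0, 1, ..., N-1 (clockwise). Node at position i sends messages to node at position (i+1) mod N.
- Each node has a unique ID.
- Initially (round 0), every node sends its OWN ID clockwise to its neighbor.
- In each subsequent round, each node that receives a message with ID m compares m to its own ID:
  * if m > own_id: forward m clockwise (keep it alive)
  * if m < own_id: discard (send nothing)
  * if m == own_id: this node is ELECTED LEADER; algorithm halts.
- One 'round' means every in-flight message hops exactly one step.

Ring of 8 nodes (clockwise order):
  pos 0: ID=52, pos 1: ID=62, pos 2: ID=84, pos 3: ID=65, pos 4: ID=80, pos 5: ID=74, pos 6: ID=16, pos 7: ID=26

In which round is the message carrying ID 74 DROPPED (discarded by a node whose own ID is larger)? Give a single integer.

Round 1: pos1(id62) recv 52: drop; pos2(id84) recv 62: drop; pos3(id65) recv 84: fwd; pos4(id80) recv 65: drop; pos5(id74) recv 80: fwd; pos6(id16) recv 74: fwd; pos7(id26) recv 16: drop; pos0(id52) recv 26: drop
Round 2: pos4(id80) recv 84: fwd; pos6(id16) recv 80: fwd; pos7(id26) recv 74: fwd
Round 3: pos5(id74) recv 84: fwd; pos7(id26) recv 80: fwd; pos0(id52) recv 74: fwd
Round 4: pos6(id16) recv 84: fwd; pos0(id52) recv 80: fwd; pos1(id62) recv 74: fwd
Round 5: pos7(id26) recv 84: fwd; pos1(id62) recv 80: fwd; pos2(id84) recv 74: drop
Round 6: pos0(id52) recv 84: fwd; pos2(id84) recv 80: drop
Round 7: pos1(id62) recv 84: fwd
Round 8: pos2(id84) recv 84: ELECTED
Message ID 74 originates at pos 5; dropped at pos 2 in round 5

Answer: 5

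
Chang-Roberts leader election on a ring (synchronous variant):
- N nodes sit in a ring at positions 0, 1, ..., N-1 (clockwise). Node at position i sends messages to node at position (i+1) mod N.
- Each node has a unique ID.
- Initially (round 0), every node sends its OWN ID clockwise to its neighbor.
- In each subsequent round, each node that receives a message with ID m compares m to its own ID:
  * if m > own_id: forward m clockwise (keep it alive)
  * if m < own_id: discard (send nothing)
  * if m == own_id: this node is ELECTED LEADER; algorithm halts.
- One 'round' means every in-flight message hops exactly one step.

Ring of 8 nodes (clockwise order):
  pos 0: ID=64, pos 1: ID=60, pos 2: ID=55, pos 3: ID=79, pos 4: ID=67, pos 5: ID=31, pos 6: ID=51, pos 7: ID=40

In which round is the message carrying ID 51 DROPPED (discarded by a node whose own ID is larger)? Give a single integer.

Answer: 2

Derivation:
Round 1: pos1(id60) recv 64: fwd; pos2(id55) recv 60: fwd; pos3(id79) recv 55: drop; pos4(id67) recv 79: fwd; pos5(id31) recv 67: fwd; pos6(id51) recv 31: drop; pos7(id40) recv 51: fwd; pos0(id64) recv 40: drop
Round 2: pos2(id55) recv 64: fwd; pos3(id79) recv 60: drop; pos5(id31) recv 79: fwd; pos6(id51) recv 67: fwd; pos0(id64) recv 51: drop
Round 3: pos3(id79) recv 64: drop; pos6(id51) recv 79: fwd; pos7(id40) recv 67: fwd
Round 4: pos7(id40) recv 79: fwd; pos0(id64) recv 67: fwd
Round 5: pos0(id64) recv 79: fwd; pos1(id60) recv 67: fwd
Round 6: pos1(id60) recv 79: fwd; pos2(id55) recv 67: fwd
Round 7: pos2(id55) recv 79: fwd; pos3(id79) recv 67: drop
Round 8: pos3(id79) recv 79: ELECTED
Message ID 51 originates at pos 6; dropped at pos 0 in round 2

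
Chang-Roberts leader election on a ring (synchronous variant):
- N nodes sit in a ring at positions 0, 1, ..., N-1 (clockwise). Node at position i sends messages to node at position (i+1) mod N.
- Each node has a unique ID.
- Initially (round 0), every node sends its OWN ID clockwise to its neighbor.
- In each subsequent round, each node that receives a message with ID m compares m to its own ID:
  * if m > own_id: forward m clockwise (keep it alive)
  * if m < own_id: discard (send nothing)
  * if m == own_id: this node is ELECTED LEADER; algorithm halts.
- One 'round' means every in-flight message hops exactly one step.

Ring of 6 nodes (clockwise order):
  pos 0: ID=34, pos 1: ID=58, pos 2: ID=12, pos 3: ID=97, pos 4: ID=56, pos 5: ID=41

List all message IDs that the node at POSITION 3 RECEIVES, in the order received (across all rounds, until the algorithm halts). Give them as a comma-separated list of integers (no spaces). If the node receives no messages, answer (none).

Answer: 12,58,97

Derivation:
Round 1: pos1(id58) recv 34: drop; pos2(id12) recv 58: fwd; pos3(id97) recv 12: drop; pos4(id56) recv 97: fwd; pos5(id41) recv 56: fwd; pos0(id34) recv 41: fwd
Round 2: pos3(id97) recv 58: drop; pos5(id41) recv 97: fwd; pos0(id34) recv 56: fwd; pos1(id58) recv 41: drop
Round 3: pos0(id34) recv 97: fwd; pos1(id58) recv 56: drop
Round 4: pos1(id58) recv 97: fwd
Round 5: pos2(id12) recv 97: fwd
Round 6: pos3(id97) recv 97: ELECTED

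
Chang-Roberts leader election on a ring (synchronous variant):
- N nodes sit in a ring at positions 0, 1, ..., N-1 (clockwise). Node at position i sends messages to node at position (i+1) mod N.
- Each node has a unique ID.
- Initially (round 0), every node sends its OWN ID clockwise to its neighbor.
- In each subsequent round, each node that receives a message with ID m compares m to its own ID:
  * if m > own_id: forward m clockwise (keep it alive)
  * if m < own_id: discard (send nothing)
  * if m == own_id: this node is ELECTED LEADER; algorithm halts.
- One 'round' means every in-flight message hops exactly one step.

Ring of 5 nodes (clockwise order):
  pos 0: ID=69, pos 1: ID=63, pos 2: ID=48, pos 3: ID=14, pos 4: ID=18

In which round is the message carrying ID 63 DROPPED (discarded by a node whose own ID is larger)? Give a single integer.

Answer: 4

Derivation:
Round 1: pos1(id63) recv 69: fwd; pos2(id48) recv 63: fwd; pos3(id14) recv 48: fwd; pos4(id18) recv 14: drop; pos0(id69) recv 18: drop
Round 2: pos2(id48) recv 69: fwd; pos3(id14) recv 63: fwd; pos4(id18) recv 48: fwd
Round 3: pos3(id14) recv 69: fwd; pos4(id18) recv 63: fwd; pos0(id69) recv 48: drop
Round 4: pos4(id18) recv 69: fwd; pos0(id69) recv 63: drop
Round 5: pos0(id69) recv 69: ELECTED
Message ID 63 originates at pos 1; dropped at pos 0 in round 4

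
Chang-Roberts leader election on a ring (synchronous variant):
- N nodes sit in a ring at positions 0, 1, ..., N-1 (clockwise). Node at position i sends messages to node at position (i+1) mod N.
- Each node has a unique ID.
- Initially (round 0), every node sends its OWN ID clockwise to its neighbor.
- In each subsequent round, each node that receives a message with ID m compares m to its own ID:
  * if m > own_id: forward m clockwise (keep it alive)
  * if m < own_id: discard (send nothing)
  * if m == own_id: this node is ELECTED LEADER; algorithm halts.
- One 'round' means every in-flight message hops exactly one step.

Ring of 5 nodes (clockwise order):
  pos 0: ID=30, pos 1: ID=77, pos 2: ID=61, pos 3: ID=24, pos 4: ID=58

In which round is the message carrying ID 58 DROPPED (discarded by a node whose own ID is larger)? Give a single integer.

Round 1: pos1(id77) recv 30: drop; pos2(id61) recv 77: fwd; pos3(id24) recv 61: fwd; pos4(id58) recv 24: drop; pos0(id30) recv 58: fwd
Round 2: pos3(id24) recv 77: fwd; pos4(id58) recv 61: fwd; pos1(id77) recv 58: drop
Round 3: pos4(id58) recv 77: fwd; pos0(id30) recv 61: fwd
Round 4: pos0(id30) recv 77: fwd; pos1(id77) recv 61: drop
Round 5: pos1(id77) recv 77: ELECTED
Message ID 58 originates at pos 4; dropped at pos 1 in round 2

Answer: 2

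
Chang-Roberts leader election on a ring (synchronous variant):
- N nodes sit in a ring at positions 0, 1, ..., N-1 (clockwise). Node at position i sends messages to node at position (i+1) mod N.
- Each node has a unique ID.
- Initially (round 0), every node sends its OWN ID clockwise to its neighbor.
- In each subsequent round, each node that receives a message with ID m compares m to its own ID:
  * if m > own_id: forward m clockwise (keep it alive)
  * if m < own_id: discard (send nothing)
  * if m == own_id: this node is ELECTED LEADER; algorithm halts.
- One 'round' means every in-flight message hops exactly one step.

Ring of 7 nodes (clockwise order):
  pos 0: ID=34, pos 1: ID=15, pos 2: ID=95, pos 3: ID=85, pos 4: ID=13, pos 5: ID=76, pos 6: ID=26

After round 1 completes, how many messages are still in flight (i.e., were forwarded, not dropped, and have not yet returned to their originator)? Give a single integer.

Round 1: pos1(id15) recv 34: fwd; pos2(id95) recv 15: drop; pos3(id85) recv 95: fwd; pos4(id13) recv 85: fwd; pos5(id76) recv 13: drop; pos6(id26) recv 76: fwd; pos0(id34) recv 26: drop
After round 1: 4 messages still in flight

Answer: 4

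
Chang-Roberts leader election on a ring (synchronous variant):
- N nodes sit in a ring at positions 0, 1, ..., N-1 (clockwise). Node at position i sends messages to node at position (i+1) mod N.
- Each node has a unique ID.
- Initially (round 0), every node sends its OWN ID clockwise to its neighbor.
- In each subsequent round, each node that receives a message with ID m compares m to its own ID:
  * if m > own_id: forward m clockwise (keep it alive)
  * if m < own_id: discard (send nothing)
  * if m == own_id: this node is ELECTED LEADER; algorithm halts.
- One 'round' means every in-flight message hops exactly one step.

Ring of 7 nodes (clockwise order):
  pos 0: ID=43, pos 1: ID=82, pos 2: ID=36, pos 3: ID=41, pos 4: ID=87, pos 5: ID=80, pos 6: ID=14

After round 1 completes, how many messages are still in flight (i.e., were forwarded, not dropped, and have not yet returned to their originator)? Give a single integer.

Answer: 3

Derivation:
Round 1: pos1(id82) recv 43: drop; pos2(id36) recv 82: fwd; pos3(id41) recv 36: drop; pos4(id87) recv 41: drop; pos5(id80) recv 87: fwd; pos6(id14) recv 80: fwd; pos0(id43) recv 14: drop
After round 1: 3 messages still in flight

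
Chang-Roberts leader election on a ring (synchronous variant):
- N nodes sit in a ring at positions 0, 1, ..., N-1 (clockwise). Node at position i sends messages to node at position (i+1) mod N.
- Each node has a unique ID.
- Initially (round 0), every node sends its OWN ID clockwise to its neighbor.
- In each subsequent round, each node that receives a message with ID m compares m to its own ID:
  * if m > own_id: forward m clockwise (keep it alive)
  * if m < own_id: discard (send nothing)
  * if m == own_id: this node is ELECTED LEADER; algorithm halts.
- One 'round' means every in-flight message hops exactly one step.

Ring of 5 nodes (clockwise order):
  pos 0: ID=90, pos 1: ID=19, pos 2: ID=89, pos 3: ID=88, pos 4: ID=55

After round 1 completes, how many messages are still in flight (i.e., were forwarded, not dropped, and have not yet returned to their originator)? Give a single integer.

Round 1: pos1(id19) recv 90: fwd; pos2(id89) recv 19: drop; pos3(id88) recv 89: fwd; pos4(id55) recv 88: fwd; pos0(id90) recv 55: drop
After round 1: 3 messages still in flight

Answer: 3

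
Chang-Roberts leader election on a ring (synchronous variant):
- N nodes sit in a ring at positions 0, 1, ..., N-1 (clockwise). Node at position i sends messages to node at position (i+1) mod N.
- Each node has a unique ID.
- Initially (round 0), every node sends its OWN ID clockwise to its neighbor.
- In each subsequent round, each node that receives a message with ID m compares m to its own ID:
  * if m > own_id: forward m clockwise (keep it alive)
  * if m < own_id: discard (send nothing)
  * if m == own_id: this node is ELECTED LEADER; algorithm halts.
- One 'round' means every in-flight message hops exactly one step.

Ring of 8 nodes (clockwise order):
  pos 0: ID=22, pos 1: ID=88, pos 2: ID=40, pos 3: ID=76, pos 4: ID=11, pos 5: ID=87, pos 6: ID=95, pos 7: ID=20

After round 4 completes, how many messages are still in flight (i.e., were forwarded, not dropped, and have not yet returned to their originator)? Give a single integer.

Round 1: pos1(id88) recv 22: drop; pos2(id40) recv 88: fwd; pos3(id76) recv 40: drop; pos4(id11) recv 76: fwd; pos5(id87) recv 11: drop; pos6(id95) recv 87: drop; pos7(id20) recv 95: fwd; pos0(id22) recv 20: drop
Round 2: pos3(id76) recv 88: fwd; pos5(id87) recv 76: drop; pos0(id22) recv 95: fwd
Round 3: pos4(id11) recv 88: fwd; pos1(id88) recv 95: fwd
Round 4: pos5(id87) recv 88: fwd; pos2(id40) recv 95: fwd
After round 4: 2 messages still in flight

Answer: 2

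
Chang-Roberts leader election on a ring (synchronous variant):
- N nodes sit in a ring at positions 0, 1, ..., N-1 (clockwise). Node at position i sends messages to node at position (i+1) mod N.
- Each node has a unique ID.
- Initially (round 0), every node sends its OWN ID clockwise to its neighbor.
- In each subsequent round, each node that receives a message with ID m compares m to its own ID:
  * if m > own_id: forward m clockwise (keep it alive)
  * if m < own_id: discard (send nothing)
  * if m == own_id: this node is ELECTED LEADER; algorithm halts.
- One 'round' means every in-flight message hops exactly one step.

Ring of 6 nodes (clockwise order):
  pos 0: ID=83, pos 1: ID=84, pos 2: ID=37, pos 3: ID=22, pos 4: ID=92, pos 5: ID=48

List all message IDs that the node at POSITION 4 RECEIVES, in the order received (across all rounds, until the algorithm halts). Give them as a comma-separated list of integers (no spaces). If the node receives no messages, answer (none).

Answer: 22,37,84,92

Derivation:
Round 1: pos1(id84) recv 83: drop; pos2(id37) recv 84: fwd; pos3(id22) recv 37: fwd; pos4(id92) recv 22: drop; pos5(id48) recv 92: fwd; pos0(id83) recv 48: drop
Round 2: pos3(id22) recv 84: fwd; pos4(id92) recv 37: drop; pos0(id83) recv 92: fwd
Round 3: pos4(id92) recv 84: drop; pos1(id84) recv 92: fwd
Round 4: pos2(id37) recv 92: fwd
Round 5: pos3(id22) recv 92: fwd
Round 6: pos4(id92) recv 92: ELECTED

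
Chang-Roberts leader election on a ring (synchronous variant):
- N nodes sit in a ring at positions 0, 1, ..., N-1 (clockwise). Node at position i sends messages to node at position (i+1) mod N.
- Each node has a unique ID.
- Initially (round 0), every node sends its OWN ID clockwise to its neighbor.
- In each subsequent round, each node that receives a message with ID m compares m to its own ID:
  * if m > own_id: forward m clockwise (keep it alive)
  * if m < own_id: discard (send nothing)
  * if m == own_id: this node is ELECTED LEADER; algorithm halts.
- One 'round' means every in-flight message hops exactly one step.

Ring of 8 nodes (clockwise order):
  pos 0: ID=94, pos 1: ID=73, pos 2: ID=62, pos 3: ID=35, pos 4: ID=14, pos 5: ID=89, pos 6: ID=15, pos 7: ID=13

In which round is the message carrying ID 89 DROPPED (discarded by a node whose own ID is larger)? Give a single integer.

Round 1: pos1(id73) recv 94: fwd; pos2(id62) recv 73: fwd; pos3(id35) recv 62: fwd; pos4(id14) recv 35: fwd; pos5(id89) recv 14: drop; pos6(id15) recv 89: fwd; pos7(id13) recv 15: fwd; pos0(id94) recv 13: drop
Round 2: pos2(id62) recv 94: fwd; pos3(id35) recv 73: fwd; pos4(id14) recv 62: fwd; pos5(id89) recv 35: drop; pos7(id13) recv 89: fwd; pos0(id94) recv 15: drop
Round 3: pos3(id35) recv 94: fwd; pos4(id14) recv 73: fwd; pos5(id89) recv 62: drop; pos0(id94) recv 89: drop
Round 4: pos4(id14) recv 94: fwd; pos5(id89) recv 73: drop
Round 5: pos5(id89) recv 94: fwd
Round 6: pos6(id15) recv 94: fwd
Round 7: pos7(id13) recv 94: fwd
Round 8: pos0(id94) recv 94: ELECTED
Message ID 89 originates at pos 5; dropped at pos 0 in round 3

Answer: 3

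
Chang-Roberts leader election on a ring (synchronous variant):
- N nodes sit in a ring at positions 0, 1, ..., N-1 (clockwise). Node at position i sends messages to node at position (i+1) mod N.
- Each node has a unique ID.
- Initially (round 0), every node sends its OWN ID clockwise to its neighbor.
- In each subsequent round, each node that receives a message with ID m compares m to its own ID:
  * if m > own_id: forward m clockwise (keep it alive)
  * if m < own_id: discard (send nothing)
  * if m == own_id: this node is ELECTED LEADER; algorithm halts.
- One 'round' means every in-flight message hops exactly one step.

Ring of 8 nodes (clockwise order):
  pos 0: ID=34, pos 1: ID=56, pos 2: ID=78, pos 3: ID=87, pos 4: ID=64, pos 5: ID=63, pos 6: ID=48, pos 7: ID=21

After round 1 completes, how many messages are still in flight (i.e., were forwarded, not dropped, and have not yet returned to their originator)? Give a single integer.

Round 1: pos1(id56) recv 34: drop; pos2(id78) recv 56: drop; pos3(id87) recv 78: drop; pos4(id64) recv 87: fwd; pos5(id63) recv 64: fwd; pos6(id48) recv 63: fwd; pos7(id21) recv 48: fwd; pos0(id34) recv 21: drop
After round 1: 4 messages still in flight

Answer: 4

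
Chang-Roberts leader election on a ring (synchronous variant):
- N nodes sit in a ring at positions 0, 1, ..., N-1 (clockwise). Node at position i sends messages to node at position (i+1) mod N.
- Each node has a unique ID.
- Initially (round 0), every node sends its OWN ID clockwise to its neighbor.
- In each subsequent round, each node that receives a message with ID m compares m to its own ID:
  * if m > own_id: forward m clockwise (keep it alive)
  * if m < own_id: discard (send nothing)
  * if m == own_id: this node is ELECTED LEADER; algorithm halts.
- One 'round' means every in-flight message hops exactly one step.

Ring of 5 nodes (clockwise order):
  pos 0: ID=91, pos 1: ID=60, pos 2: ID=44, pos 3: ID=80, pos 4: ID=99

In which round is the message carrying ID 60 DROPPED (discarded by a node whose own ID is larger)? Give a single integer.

Round 1: pos1(id60) recv 91: fwd; pos2(id44) recv 60: fwd; pos3(id80) recv 44: drop; pos4(id99) recv 80: drop; pos0(id91) recv 99: fwd
Round 2: pos2(id44) recv 91: fwd; pos3(id80) recv 60: drop; pos1(id60) recv 99: fwd
Round 3: pos3(id80) recv 91: fwd; pos2(id44) recv 99: fwd
Round 4: pos4(id99) recv 91: drop; pos3(id80) recv 99: fwd
Round 5: pos4(id99) recv 99: ELECTED
Message ID 60 originates at pos 1; dropped at pos 3 in round 2

Answer: 2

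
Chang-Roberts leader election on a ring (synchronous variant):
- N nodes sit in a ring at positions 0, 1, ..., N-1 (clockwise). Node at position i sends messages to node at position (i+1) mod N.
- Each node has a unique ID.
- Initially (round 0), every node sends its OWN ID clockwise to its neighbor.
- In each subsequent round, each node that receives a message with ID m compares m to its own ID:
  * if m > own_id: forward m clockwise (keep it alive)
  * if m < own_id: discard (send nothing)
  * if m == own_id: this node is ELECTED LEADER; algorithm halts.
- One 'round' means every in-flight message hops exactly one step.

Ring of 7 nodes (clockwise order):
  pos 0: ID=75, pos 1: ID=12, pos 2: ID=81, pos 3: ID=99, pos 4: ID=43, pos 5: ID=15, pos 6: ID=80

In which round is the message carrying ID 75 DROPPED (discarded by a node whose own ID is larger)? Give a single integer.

Round 1: pos1(id12) recv 75: fwd; pos2(id81) recv 12: drop; pos3(id99) recv 81: drop; pos4(id43) recv 99: fwd; pos5(id15) recv 43: fwd; pos6(id80) recv 15: drop; pos0(id75) recv 80: fwd
Round 2: pos2(id81) recv 75: drop; pos5(id15) recv 99: fwd; pos6(id80) recv 43: drop; pos1(id12) recv 80: fwd
Round 3: pos6(id80) recv 99: fwd; pos2(id81) recv 80: drop
Round 4: pos0(id75) recv 99: fwd
Round 5: pos1(id12) recv 99: fwd
Round 6: pos2(id81) recv 99: fwd
Round 7: pos3(id99) recv 99: ELECTED
Message ID 75 originates at pos 0; dropped at pos 2 in round 2

Answer: 2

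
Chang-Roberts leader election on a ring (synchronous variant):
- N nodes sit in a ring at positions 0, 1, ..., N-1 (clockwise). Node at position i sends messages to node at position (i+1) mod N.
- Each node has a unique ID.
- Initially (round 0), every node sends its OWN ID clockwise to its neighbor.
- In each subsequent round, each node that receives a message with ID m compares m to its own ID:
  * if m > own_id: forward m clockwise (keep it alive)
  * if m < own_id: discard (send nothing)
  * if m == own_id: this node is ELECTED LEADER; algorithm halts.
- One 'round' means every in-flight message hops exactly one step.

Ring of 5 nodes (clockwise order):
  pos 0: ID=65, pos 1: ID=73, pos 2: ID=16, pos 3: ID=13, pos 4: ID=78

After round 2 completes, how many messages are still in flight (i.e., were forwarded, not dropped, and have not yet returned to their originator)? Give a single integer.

Round 1: pos1(id73) recv 65: drop; pos2(id16) recv 73: fwd; pos3(id13) recv 16: fwd; pos4(id78) recv 13: drop; pos0(id65) recv 78: fwd
Round 2: pos3(id13) recv 73: fwd; pos4(id78) recv 16: drop; pos1(id73) recv 78: fwd
After round 2: 2 messages still in flight

Answer: 2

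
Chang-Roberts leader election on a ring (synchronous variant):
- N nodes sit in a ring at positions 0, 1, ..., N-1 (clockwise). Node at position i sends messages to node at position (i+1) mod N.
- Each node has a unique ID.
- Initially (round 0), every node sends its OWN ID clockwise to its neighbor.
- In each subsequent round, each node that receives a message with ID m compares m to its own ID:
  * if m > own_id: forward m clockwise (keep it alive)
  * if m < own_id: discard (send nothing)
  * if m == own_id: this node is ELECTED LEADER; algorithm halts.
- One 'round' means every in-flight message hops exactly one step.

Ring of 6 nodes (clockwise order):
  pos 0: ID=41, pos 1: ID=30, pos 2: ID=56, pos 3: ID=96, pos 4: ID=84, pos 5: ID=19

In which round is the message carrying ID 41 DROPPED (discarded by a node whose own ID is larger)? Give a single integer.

Answer: 2

Derivation:
Round 1: pos1(id30) recv 41: fwd; pos2(id56) recv 30: drop; pos3(id96) recv 56: drop; pos4(id84) recv 96: fwd; pos5(id19) recv 84: fwd; pos0(id41) recv 19: drop
Round 2: pos2(id56) recv 41: drop; pos5(id19) recv 96: fwd; pos0(id41) recv 84: fwd
Round 3: pos0(id41) recv 96: fwd; pos1(id30) recv 84: fwd
Round 4: pos1(id30) recv 96: fwd; pos2(id56) recv 84: fwd
Round 5: pos2(id56) recv 96: fwd; pos3(id96) recv 84: drop
Round 6: pos3(id96) recv 96: ELECTED
Message ID 41 originates at pos 0; dropped at pos 2 in round 2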